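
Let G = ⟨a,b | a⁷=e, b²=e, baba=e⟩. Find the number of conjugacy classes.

The conjugacy classes (representative and size) are:
  [e] (size 1), [a⁶] (size 2), [a⁵] (size 2), [a⁴] (size 2), [ab] (size 7).
Class equation: 1 + 2 + 2 + 2 + 7 = 14 = |G|. So G has 5 conjugacy classes.

Answer: 5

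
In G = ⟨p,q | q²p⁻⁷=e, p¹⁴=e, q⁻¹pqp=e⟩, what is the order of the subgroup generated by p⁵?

|⟨p⁵⟩| equals the order of p⁵. Compute successive powers until reaching e:
  (p⁵)¹ = p⁵, (p⁵)² = p¹⁰, (p⁵)³ = p, (p⁵)⁴ = p⁶, (p⁵)⁵ = p¹¹, (p⁵)⁶ = p², (p⁵)⁷ = p⁷, (p⁵)⁸ = p¹², (p⁵)⁹ = p³, (p⁵)¹⁰ = p⁸, (p⁵)¹¹ = p¹³, (p⁵)¹² = p⁴, (p⁵)¹³ = p⁹, (p⁵)¹⁴ = e.
The smallest positive k with (p⁵)ᵏ = e is 14, so |⟨p⁵⟩| = 14.

Answer: 14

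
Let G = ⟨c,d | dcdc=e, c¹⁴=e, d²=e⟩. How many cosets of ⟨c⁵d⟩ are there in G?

First find ord(c⁵d) by computing successive powers:
  (c⁵d)¹ = c⁵d, (c⁵d)² = e.
So |⟨c⁵d⟩| = ord(c⁵d) = 2. With |G| = 28, by Lagrange [G : ⟨c⁵d⟩] = 28/2 = 14.

Answer: 14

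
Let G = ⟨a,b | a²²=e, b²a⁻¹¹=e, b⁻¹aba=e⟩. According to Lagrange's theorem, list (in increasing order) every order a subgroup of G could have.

|G| = 44 = 2² · 11. By Lagrange's theorem the order of any subgroup divides 44; the divisors of 44 are 1, 2, 4, 11, 22, 44.

Answer: 1, 2, 4, 11, 22, 44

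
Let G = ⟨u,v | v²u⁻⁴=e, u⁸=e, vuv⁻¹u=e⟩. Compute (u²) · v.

Compute (u²) · v by multiplying left to right and reducing via the relations at each step:
  (u²) · v = u²v

Answer: u²v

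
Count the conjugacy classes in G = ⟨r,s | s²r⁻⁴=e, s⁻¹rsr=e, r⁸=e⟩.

The conjugacy classes (representative and size) are:
  [e] (size 1), [r⁷] (size 2), [r⁶] (size 2), [r³] (size 2), [r⁴] (size 1), [r²s⁻¹] (size 4), [r³s⁻¹] (size 4).
Class equation: 1 + 2 + 2 + 2 + 1 + 4 + 4 = 16 = |G|. So G has 7 conjugacy classes.

Answer: 7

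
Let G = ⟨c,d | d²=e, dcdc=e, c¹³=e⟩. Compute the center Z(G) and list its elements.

An element z ∈ Z(G) iff z commutes with every generator.
For example e is central: e·c = c = c·e; e·d = d = d·e.
Whereas c ∉ Z(G) since c·d = cd ≠ c¹²d = d·c.
Checking each of the 26 elements this way gives Z(G) = {e}, of order 1.

Answer: {e}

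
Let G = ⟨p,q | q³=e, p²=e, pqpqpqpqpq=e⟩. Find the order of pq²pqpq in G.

Compute successive powers until reaching e:
  (pq²pqpq)¹ = pq²pqpq, (pq²pqpq)² = q²pq²pqp, (pq²pqpq)³ = e.
The smallest positive k with (pq²pqpq)ᵏ = e is 3.

Answer: 3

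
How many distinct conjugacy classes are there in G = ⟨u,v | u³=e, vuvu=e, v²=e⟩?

The conjugacy classes (representative and size) are:
  [e] (size 1), [u] (size 2), [uv] (size 3).
Class equation: 1 + 2 + 3 = 6 = |G|. So G has 3 conjugacy classes.

Answer: 3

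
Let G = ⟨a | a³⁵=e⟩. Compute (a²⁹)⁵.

Compute successive powers of (a²⁹), reducing at each step:
  (a²⁹)²: (a²⁹) · a²⁹ = a²³
  (a²⁹)³: (a²³) · a²⁹ = a¹⁷
  (a²⁹)⁴: (a¹⁷) · a²⁹ = a¹¹
  (a²⁹)⁵: (a¹¹) · a²⁹ = a⁵

Answer: a⁵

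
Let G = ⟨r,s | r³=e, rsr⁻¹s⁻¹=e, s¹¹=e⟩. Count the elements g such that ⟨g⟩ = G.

G is cyclic of order 33. An element generates G iff its order is 33, and a cyclic group of order 33 has exactly φ(33) = 20 such elements.

Answer: 20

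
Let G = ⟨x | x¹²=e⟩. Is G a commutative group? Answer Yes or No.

G has a single generator, so G is cyclic and hence abelian.

Answer: Yes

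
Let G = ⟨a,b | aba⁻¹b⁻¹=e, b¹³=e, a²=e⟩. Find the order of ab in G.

Compute successive powers until reaching e:
  (ab)¹ = ab, (ab)² = b², (ab)³ = ab³, (ab)⁴ = b⁴, (ab)⁵ = ab⁵, (ab)⁶ = b⁶, (ab)⁷ = ab⁷, (ab)⁸ = b⁸, (ab)⁹ = ab⁹, (ab)¹⁰ = b¹⁰, (ab)¹¹ = ab¹¹, (ab)¹² = b¹², (ab)¹³ = a, (ab)¹⁴ = b, (ab)¹⁵ = ab², (ab)¹⁶ = b³, (ab)¹⁷ = ab⁴, (ab)¹⁸ = b⁵, (ab)¹⁹ = ab⁶, (ab)²⁰ = b⁷, (ab)²¹ = ab⁸, (ab)²² = b⁹, (ab)²³ = ab¹⁰, (ab)²⁴ = b¹¹, (ab)²⁵ = ab¹², (ab)²⁶ = e.
The smallest positive k with (ab)ᵏ = e is 26.

Answer: 26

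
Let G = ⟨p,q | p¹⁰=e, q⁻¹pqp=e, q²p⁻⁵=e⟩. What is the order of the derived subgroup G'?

G' = [G, G] is generated by all commutators. The generator-pair commutators are: [p, q] = p².
The subgroup they normally generate is {e, p², p⁴, p⁶, p⁸}, of order 5.
Check: |G/G'| = 20/5 = 4 is the order of the abelianisation.

Answer: 5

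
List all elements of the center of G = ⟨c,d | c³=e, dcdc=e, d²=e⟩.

An element z ∈ Z(G) iff z commutes with every generator.
For example e is central: e·c = c = c·e; e·d = d = d·e.
Whereas c ∉ Z(G) since c·d = cd ≠ c²d = d·c.
Checking each of the 6 elements this way gives Z(G) = {e}, of order 1.

Answer: {e}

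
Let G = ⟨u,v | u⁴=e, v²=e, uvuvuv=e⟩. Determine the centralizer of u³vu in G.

⟨u³vu⟩ ⊆ C_G(u³vu) since powers of u³vu commute with u³vu; so |C_G(u³vu)| ≥ |⟨u³vu⟩| = 2.
By orbit–stabilizer, |C_G(u³vu)| = |G| / |conj. class of u³vu| = 24 / 6 = 4.
The 4 elements commuting with u³vu are {e, uvu³, u³vu, vu²v}.

Answer: {e, uvu³, u³vu, vu²v}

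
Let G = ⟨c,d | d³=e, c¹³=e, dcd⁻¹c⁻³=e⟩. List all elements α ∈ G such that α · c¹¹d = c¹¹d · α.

⟨c¹¹d⟩ ⊆ C_G(c¹¹d) since powers of c¹¹d commute with c¹¹d; so |C_G(c¹¹d)| ≥ |⟨c¹¹d⟩| = 3.
By orbit–stabilizer, |C_G(c¹¹d)| = |G| / |conj. class of c¹¹d| = 39 / 13 = 3.
The 3 elements commuting with c¹¹d are {e, c⁵d², c¹¹d}.

Answer: {e, c⁵d², c¹¹d}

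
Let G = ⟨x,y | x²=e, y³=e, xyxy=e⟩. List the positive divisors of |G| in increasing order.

|G| = 6 = 2 · 3. By Lagrange's theorem the order of any subgroup divides 6; the divisors of 6 are 1, 2, 3, 6.

Answer: 1, 2, 3, 6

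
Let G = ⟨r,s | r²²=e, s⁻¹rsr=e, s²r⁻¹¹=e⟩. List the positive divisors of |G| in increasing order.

|G| = 44 = 2² · 11. By Lagrange's theorem the order of any subgroup divides 44; the divisors of 44 are 1, 2, 4, 11, 22, 44.

Answer: 1, 2, 4, 11, 22, 44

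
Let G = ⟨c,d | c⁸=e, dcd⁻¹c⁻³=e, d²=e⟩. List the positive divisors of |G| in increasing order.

|G| = 16 = 2⁴. By Lagrange's theorem the order of any subgroup divides 16; the divisors of 16 are 1, 2, 4, 8, 16.

Answer: 1, 2, 4, 8, 16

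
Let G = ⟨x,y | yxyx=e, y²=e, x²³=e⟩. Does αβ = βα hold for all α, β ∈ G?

x·y = xy but y·x = x²²y, so x·y ≠ y·x and G is not abelian.

Answer: No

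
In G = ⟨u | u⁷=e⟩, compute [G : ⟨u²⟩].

First find ord(u²) by computing successive powers:
  (u²)¹ = u², (u²)² = u⁴, (u²)³ = u⁶, (u²)⁴ = u, (u²)⁵ = u³, (u²)⁶ = u⁵, (u²)⁷ = e.
So |⟨u²⟩| = ord(u²) = 7. With |G| = 7, by Lagrange [G : ⟨u²⟩] = 7/7 = 1.

Answer: 1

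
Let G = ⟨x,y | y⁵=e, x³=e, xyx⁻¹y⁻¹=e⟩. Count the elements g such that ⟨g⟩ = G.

G is cyclic of order 15. An element generates G iff its order is 15, and a cyclic group of order 15 has exactly φ(15) = 8 such elements.

Answer: 8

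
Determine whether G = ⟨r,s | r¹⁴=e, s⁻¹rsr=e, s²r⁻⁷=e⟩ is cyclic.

Every cyclic group is abelian. But r·s = rs while s·r = r⁶s⁻¹, so r·s ≠ s·r and G is not abelian. Hence G is not cyclic.

Answer: No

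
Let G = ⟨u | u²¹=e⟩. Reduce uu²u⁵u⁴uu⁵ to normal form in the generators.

Multiply left to right, reducing at each step:
  u · u² = u³
  (u³) · u⁵ = u⁸
  (u⁸) · u⁴ = u¹²
  (u¹²) · u = u¹³
  (u¹³) · u⁵ = u¹⁸

Answer: u¹⁸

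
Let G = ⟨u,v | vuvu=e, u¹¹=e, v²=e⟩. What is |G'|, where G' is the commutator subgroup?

G' = [G, G] is generated by all commutators. The generator-pair commutators are: [u, v] = u².
The subgroup they normally generate is {e, u, u², u³, u⁴, u⁵, u⁶, u⁷, u⁸, u⁹, u¹⁰}, of order 11.
Check: |G/G'| = 22/11 = 2 is the order of the abelianisation.

Answer: 11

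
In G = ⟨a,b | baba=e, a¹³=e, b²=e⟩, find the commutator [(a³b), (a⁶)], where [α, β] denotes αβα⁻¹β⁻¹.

[(a³b), (a⁶)] = (a³b)·(a⁶)·(a³b)⁻¹·(a⁶)⁻¹.
  (a³b) · (a⁶) = a¹⁰b
  (a¹⁰b) · (a³b) = a⁷
  (a⁷) · (a⁷) = a

Answer: a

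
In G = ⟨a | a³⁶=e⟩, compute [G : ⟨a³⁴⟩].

First find ord(a³⁴) by computing successive powers:
  (a³⁴)¹ = a³⁴, (a³⁴)² = a³², (a³⁴)³ = a³⁰, (a³⁴)⁴ = a²⁸, (a³⁴)⁵ = a²⁶, (a³⁴)⁶ = a²⁴, (a³⁴)⁷ = a²², (a³⁴)⁸ = a²⁰, (a³⁴)⁹ = a¹⁸, (a³⁴)¹⁰ = a¹⁶, (a³⁴)¹¹ = a¹⁴, (a³⁴)¹² = a¹², (a³⁴)¹³ = a¹⁰, (a³⁴)¹⁴ = a⁸, (a³⁴)¹⁵ = a⁶, (a³⁴)¹⁶ = a⁴, (a³⁴)¹⁷ = a², (a³⁴)¹⁸ = e.
So |⟨a³⁴⟩| = ord(a³⁴) = 18. With |G| = 36, by Lagrange [G : ⟨a³⁴⟩] = 36/18 = 2.

Answer: 2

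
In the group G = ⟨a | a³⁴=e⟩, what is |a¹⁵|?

Compute successive powers until reaching e:
  (a¹⁵)¹ = a¹⁵, (a¹⁵)² = a³⁰, (a¹⁵)³ = a¹¹, (a¹⁵)⁴ = a²⁶, (a¹⁵)⁵ = a⁷, (a¹⁵)⁶ = a²², (a¹⁵)⁷ = a³, (a¹⁵)⁸ = a¹⁸, (a¹⁵)⁹ = a³³, (a¹⁵)¹⁰ = a¹⁴, (a¹⁵)¹¹ = a²⁹, (a¹⁵)¹² = a¹⁰, (a¹⁵)¹³ = a²⁵, (a¹⁵)¹⁴ = a⁶, (a¹⁵)¹⁵ = a²¹, (a¹⁵)¹⁶ = a², (a¹⁵)¹⁷ = a¹⁷, (a¹⁵)¹⁸ = a³², (a¹⁵)¹⁹ = a¹³, (a¹⁵)²⁰ = a²⁸, (a¹⁵)²¹ = a⁹, (a¹⁵)²² = a²⁴, (a¹⁵)²³ = a⁵, (a¹⁵)²⁴ = a²⁰, (a¹⁵)²⁵ = a, (a¹⁵)²⁶ = a¹⁶, (a¹⁵)²⁷ = a³¹, (a¹⁵)²⁸ = a¹², (a¹⁵)²⁹ = a²⁷, (a¹⁵)³⁰ = a⁸, (a¹⁵)³¹ = a²³, (a¹⁵)³² = a⁴, (a¹⁵)³³ = a¹⁹, (a¹⁵)³⁴ = e.
The smallest positive k with (a¹⁵)ᵏ = e is 34.

Answer: 34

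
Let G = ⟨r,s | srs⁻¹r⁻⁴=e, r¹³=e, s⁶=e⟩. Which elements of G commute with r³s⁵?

⟨r³s⁵⟩ ⊆ C_G(r³s⁵) since powers of r³s⁵ commute with r³s⁵; so |C_G(r³s⁵)| ≥ |⟨r³s⁵⟩| = 6.
By orbit–stabilizer, |C_G(r³s⁵)| = |G| / |conj. class of r³s⁵| = 78 / 13 = 6.
The 6 elements commuting with r³s⁵ are {e, rs, r³s⁵, r⁵s², r⁷s⁴, r⁸s³}.

Answer: {e, rs, r³s⁵, r⁵s², r⁷s⁴, r⁸s³}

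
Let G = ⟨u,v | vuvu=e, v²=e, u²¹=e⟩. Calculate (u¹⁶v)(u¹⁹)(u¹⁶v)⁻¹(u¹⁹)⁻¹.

[(u¹⁶v), (u¹⁹)] = (u¹⁶v)·(u¹⁹)·(u¹⁶v)⁻¹·(u¹⁹)⁻¹.
  (u¹⁶v) · (u¹⁹) = u¹⁸v
  (u¹⁸v) · (u¹⁶v) = u²
  (u²) · (u²) = u⁴

Answer: u⁴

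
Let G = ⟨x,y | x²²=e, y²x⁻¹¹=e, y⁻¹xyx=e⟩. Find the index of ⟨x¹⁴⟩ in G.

First find ord(x¹⁴) by computing successive powers:
  (x¹⁴)¹ = x¹⁴, (x¹⁴)² = x⁶, (x¹⁴)³ = x²⁰, (x¹⁴)⁴ = x¹², (x¹⁴)⁵ = x⁴, (x¹⁴)⁶ = x¹⁸, (x¹⁴)⁷ = x¹⁰, (x¹⁴)⁸ = x², (x¹⁴)⁹ = x¹⁶, (x¹⁴)¹⁰ = x⁸, (x¹⁴)¹¹ = e.
So |⟨x¹⁴⟩| = ord(x¹⁴) = 11. With |G| = 44, by Lagrange [G : ⟨x¹⁴⟩] = 44/11 = 4.

Answer: 4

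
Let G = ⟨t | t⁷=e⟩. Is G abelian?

G has a single generator, so G is cyclic and hence abelian.

Answer: Yes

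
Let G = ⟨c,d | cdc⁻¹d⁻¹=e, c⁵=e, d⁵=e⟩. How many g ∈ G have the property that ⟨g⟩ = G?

⟨g⟩ = G would require ord(g) = |G| = 25, but the maximum element order in G is 5 < 25. So G is not cyclic and no single element generates it: the count is 0.

Answer: 0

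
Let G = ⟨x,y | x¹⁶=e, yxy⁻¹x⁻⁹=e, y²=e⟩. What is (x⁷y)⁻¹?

The order of (x⁷y) is 16 (smallest k with (x⁷y)ᵏ = e), so (x⁷y)⁻¹ = (x⁷y)¹⁵ = xy.
Check: (x⁷y) · (xy) → (x⁷y) · x = y;   y · y = e, giving e as required.

Answer: xy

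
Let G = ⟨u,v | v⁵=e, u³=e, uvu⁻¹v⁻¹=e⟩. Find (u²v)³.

Compute successive powers of (u²v), reducing at each step:
  (u²v)²: (u²v) · u² = uv;   (uv) · v = uv²
  (u²v)³: (uv²) · u² = v²;   (v²) · v = v³

Answer: v³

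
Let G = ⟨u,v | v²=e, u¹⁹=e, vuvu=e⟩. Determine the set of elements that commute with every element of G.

An element z ∈ Z(G) iff z commutes with every generator.
For example e is central: e·u = u = u·e; e·v = v = v·e.
Whereas u ∉ Z(G) since u·v = uv ≠ u¹⁸v = v·u.
Checking each of the 38 elements this way gives Z(G) = {e}, of order 1.

Answer: {e}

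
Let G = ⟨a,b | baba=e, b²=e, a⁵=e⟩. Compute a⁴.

Compute successive powers of a, reducing at each step:
  a²: a · a = a²
  a³: (a²) · a = a³
  a⁴: (a³) · a = a⁴

Answer: a⁴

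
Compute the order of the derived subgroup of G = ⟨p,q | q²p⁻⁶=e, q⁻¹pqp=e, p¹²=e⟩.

G' = [G, G] is generated by all commutators. The generator-pair commutators are: [p, q] = p².
The subgroup they normally generate is {e, p², p⁴, p⁶, p⁸, p¹⁰}, of order 6.
Check: |G/G'| = 24/6 = 4 is the order of the abelianisation.

Answer: 6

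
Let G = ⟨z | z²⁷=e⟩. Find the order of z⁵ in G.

Compute successive powers until reaching e:
  (z⁵)¹ = z⁵, (z⁵)² = z¹⁰, (z⁵)³ = z¹⁵, (z⁵)⁴ = z²⁰, (z⁵)⁵ = z²⁵, (z⁵)⁶ = z³, (z⁵)⁷ = z⁸, (z⁵)⁸ = z¹³, (z⁵)⁹ = z¹⁸, (z⁵)¹⁰ = z²³, (z⁵)¹¹ = z, (z⁵)¹² = z⁶, (z⁵)¹³ = z¹¹, (z⁵)¹⁴ = z¹⁶, (z⁵)¹⁵ = z²¹, (z⁵)¹⁶ = z²⁶, (z⁵)¹⁷ = z⁴, (z⁵)¹⁸ = z⁹, (z⁵)¹⁹ = z¹⁴, (z⁵)²⁰ = z¹⁹, (z⁵)²¹ = z²⁴, (z⁵)²² = z², (z⁵)²³ = z⁷, (z⁵)²⁴ = z¹², (z⁵)²⁵ = z¹⁷, (z⁵)²⁶ = z²², (z⁵)²⁷ = e.
The smallest positive k with (z⁵)ᵏ = e is 27.

Answer: 27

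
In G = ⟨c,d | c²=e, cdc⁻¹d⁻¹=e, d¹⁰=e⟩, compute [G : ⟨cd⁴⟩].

First find ord(cd⁴) by computing successive powers:
  (cd⁴)¹ = cd⁴, (cd⁴)² = d⁸, (cd⁴)³ = cd², (cd⁴)⁴ = d⁶, (cd⁴)⁵ = c, (cd⁴)⁶ = d⁴, (cd⁴)⁷ = cd⁸, (cd⁴)⁸ = d², (cd⁴)⁹ = cd⁶, (cd⁴)¹⁰ = e.
So |⟨cd⁴⟩| = ord(cd⁴) = 10. With |G| = 20, by Lagrange [G : ⟨cd⁴⟩] = 20/10 = 2.

Answer: 2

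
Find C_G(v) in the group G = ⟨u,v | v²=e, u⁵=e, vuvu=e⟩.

⟨v⟩ ⊆ C_G(v) since powers of v commute with v; so |C_G(v)| ≥ |⟨v⟩| = 2.
By orbit–stabilizer, |C_G(v)| = |G| / |conj. class of v| = 10 / 5 = 2.
The 2 elements commuting with v are {e, v}.

Answer: {e, v}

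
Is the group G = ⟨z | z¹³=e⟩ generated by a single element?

|G| = 13. The element z has order 13 (its powers give 13 distinct elements), so ⟨z⟩ = G and G is cyclic.

Answer: Yes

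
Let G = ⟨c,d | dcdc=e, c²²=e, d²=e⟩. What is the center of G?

An element z ∈ Z(G) iff z commutes with every generator.
For example c¹¹ is central: (c¹¹)·c = c¹² = c·(c¹¹); (c¹¹)·d = c¹¹d = d·(c¹¹).
Whereas c ∉ Z(G) since c·d = cd ≠ c²¹d = d·c.
Checking each of the 44 elements this way gives Z(G) = {e, c¹¹}, of order 2.

Answer: {e, c¹¹}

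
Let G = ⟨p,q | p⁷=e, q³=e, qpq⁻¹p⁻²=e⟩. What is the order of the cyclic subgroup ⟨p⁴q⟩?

|⟨p⁴q⟩| equals the order of p⁴q. Compute successive powers until reaching e:
  (p⁴q)¹ = p⁴q, (p⁴q)² = p⁵q², (p⁴q)³ = e.
The smallest positive k with (p⁴q)ᵏ = e is 3, so |⟨p⁴q⟩| = 3.

Answer: 3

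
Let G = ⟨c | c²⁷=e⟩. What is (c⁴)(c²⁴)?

Compute (c⁴) · (c²⁴) by multiplying left to right and reducing via the relations at each step:
  (c⁴) · c²⁴ = c

Answer: c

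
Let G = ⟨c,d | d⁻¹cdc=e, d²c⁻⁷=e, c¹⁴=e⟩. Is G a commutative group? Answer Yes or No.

c·d = cd but d·c = c⁶d⁻¹, so c·d ≠ d·c and G is not abelian.

Answer: No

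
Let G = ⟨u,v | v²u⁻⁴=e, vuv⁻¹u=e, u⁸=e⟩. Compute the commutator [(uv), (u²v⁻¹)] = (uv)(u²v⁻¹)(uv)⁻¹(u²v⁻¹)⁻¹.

[(uv), (u²v⁻¹)] = (uv)·(u²v⁻¹)·(uv)⁻¹·(u²v⁻¹)⁻¹.
  (uv) · (u²v⁻¹) = u⁷
  (u⁷) · (uv⁻¹) = v⁻¹
  (v⁻¹) · (u²v) = u⁶

Answer: u⁶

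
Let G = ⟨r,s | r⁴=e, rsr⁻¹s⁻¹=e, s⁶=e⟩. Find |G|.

Enumerate words in the generators, reducing via the relations: the distinct elements are
  {e, r, s, rs, r², r³, s², s³, s⁴, s⁵, rs², rs³, rs⁴, rs⁵, r²s, r³s, r²s², r²s³, r²s⁴, r²s⁵, r³s², r³s³, r³s⁴, r³s⁵}.
No further products give new elements, so |G| = 24.

Answer: 24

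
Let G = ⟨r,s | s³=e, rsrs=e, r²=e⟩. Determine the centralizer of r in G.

⟨r⟩ ⊆ C_G(r) since powers of r commute with r; so |C_G(r)| ≥ |⟨r⟩| = 2.
By orbit–stabilizer, |C_G(r)| = |G| / |conj. class of r| = 6 / 3 = 2.
The 2 elements commuting with r are {e, r}.

Answer: {e, r}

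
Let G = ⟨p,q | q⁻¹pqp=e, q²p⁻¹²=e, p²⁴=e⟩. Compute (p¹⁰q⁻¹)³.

Compute successive powers of (p¹⁰q⁻¹), reducing at each step:
  (p¹⁰q⁻¹)²: (p¹⁰q⁻¹) · p¹⁰ = q⁻¹;   (q⁻¹) · q⁻¹ = p¹²
  (p¹⁰q⁻¹)³: (p¹²) · p¹⁰ = p²²;   (p²²) · q⁻¹ = p¹⁰q

Answer: p¹⁰q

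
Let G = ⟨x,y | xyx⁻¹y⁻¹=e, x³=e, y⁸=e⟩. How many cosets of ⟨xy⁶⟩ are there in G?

First find ord(xy⁶) by computing successive powers:
  (xy⁶)¹ = xy⁶, (xy⁶)² = x²y⁴, (xy⁶)³ = y², (xy⁶)⁴ = x, (xy⁶)⁵ = x²y⁶, (xy⁶)⁶ = y⁴, (xy⁶)⁷ = xy², (xy⁶)⁸ = x², (xy⁶)⁹ = y⁶, (xy⁶)¹⁰ = xy⁴, (xy⁶)¹¹ = x²y², (xy⁶)¹² = e.
So |⟨xy⁶⟩| = ord(xy⁶) = 12. With |G| = 24, by Lagrange [G : ⟨xy⁶⟩] = 24/12 = 2.

Answer: 2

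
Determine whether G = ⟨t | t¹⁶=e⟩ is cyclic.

|G| = 16. The element t has order 16 (its powers give 16 distinct elements), so ⟨t⟩ = G and G is cyclic.

Answer: Yes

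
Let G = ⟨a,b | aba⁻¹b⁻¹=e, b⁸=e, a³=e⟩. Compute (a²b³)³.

Compute successive powers of (a²b³), reducing at each step:
  (a²b³)²: (a²b³) · a² = ab³;   (ab³) · b³ = ab⁶
  (a²b³)³: (ab⁶) · a² = b⁶;   (b⁶) · b³ = b

Answer: b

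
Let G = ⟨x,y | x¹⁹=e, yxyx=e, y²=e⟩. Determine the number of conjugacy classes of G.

The conjugacy classes (representative and size) are:
  [e] (size 1), [x¹⁸] (size 2), [x²] (size 2), [x¹⁶] (size 2), [x⁴] (size 2), [x¹⁴] (size 2), [x¹³] (size 2), [x¹²] (size 2), [x⁸] (size 2), [x⁹] (size 2), [y] (size 19).
Class equation: 1 + 2 + 2 + 2 + 2 + 2 + 2 + 2 + 2 + 2 + 19 = 38 = |G|. So G has 11 conjugacy classes.

Answer: 11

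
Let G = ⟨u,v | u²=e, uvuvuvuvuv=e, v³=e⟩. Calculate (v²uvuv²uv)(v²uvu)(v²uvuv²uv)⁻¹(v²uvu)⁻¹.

[(v²uvuv²uv), (v²uvu)] = (v²uvuv²uv)·(v²uvu)·(v²uvuv²uv)⁻¹·(v²uvu)⁻¹.
  (v²uvuv²uv) · (v²uvu) = v²uv
  (v²uv) · (v²uvuv²uv) = uv²uv
  (uv²uv) · (uv²uv) = uv²uvuv²uv

Answer: uv²uvuv²uv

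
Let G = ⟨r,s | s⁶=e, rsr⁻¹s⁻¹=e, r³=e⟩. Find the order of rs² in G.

Compute successive powers until reaching e:
  (rs²)¹ = rs², (rs²)² = r²s⁴, (rs²)³ = e.
The smallest positive k with (rs²)ᵏ = e is 3.

Answer: 3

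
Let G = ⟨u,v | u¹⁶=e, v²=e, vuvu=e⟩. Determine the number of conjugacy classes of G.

The conjugacy classes (representative and size) are:
  [e] (size 1), [u¹⁵] (size 2), [u²] (size 2), [u³] (size 2), [u¹²] (size 2), [u⁵] (size 2), [u⁶] (size 2), [u⁷] (size 2), [u⁸] (size 1), [u²v] (size 8), [u¹⁵v] (size 8).
Class equation: 1 + 2 + 2 + 2 + 2 + 2 + 2 + 2 + 1 + 8 + 8 = 32 = |G|. So G has 11 conjugacy classes.

Answer: 11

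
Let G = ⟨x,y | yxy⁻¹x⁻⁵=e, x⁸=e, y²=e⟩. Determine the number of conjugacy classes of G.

The conjugacy classes (representative and size) are:
  [e] (size 1), [x⁵] (size 2), [x²] (size 1), [x⁷] (size 2), [x⁴] (size 1), [x⁶] (size 1), [y] (size 2), [x⁵y] (size 2), [x²y] (size 2), [x³y] (size 2).
Class equation: 1 + 2 + 1 + 2 + 1 + 1 + 2 + 2 + 2 + 2 = 16 = |G|. So G has 10 conjugacy classes.

Answer: 10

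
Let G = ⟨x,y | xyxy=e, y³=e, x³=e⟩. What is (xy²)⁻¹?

The order of (xy²) is 3 (smallest k with (xy²)ᵏ = e), so (xy²)⁻¹ = (xy²)² = yx².
Check: (xy²) · (yx²) → (xy²) · y = x;   x · x² = e, giving e as required.

Answer: yx²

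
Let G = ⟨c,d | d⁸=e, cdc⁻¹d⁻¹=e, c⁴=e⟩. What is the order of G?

Enumerate words in the generators, reducing via the relations: the distinct elements are
  {c, d, e, cd, c², c³, d², d³, d⁴, d⁵, d⁶, d⁷, cd², cd³, cd⁴, cd⁵, cd⁶, cd⁷, c²d, c³d, c²d², c²d³, c²d⁴, c²d⁵, c²d⁶, c²d⁷, c³d², c³d³, c³d⁴, c³d⁵, c³d⁶, c³d⁷}.
No further products give new elements, so |G| = 32.

Answer: 32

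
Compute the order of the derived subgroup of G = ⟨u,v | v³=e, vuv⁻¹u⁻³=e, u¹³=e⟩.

G' = [G, G] is generated by all commutators. The generator-pair commutators are: [u, v] = u¹¹.
The subgroup they normally generate is {e, u, u², u³, u⁴, u⁵, u⁶, u⁷, u⁸, u⁹, u¹⁰, u¹¹, u¹²}, of order 13.
Check: |G/G'| = 39/13 = 3 is the order of the abelianisation.

Answer: 13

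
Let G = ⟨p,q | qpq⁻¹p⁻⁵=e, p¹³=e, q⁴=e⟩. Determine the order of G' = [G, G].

G' = [G, G] is generated by all commutators. The generator-pair commutators are: [p, q] = p⁹.
The subgroup they normally generate is {e, p, p², p³, p⁴, p⁵, p⁶, p⁷, p⁸, p⁹, p¹⁰, p¹¹, p¹²}, of order 13.
Check: |G/G'| = 52/13 = 4 is the order of the abelianisation.

Answer: 13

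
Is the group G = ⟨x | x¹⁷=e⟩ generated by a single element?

|G| = 17. The element x has order 17 (its powers give 17 distinct elements), so ⟨x⟩ = G and G is cyclic.

Answer: Yes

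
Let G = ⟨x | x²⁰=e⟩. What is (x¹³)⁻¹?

The order of (x¹³) is 20 (smallest k with (x¹³)ᵏ = e), so (x¹³)⁻¹ = (x¹³)¹⁹ = x⁷.
Check: (x¹³) · (x⁷) → (x¹³) · x⁷ = e, giving e as required.

Answer: x⁷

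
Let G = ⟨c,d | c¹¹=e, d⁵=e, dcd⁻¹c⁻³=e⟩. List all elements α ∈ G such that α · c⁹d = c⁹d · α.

⟨c⁹d⟩ ⊆ C_G(c⁹d) since powers of c⁹d commute with c⁹d; so |C_G(c⁹d)| ≥ |⟨c⁹d⟩| = 5.
By orbit–stabilizer, |C_G(c⁹d)| = |G| / |conj. class of c⁹d| = 55 / 11 = 5.
The 5 elements commuting with c⁹d are {e, c³d², c⁹d, c⁷d³, c⁸d⁴}.

Answer: {e, c³d², c⁹d, c⁷d³, c⁸d⁴}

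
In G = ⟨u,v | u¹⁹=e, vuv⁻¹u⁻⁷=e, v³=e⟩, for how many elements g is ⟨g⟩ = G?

⟨g⟩ = G would require ord(g) = |G| = 57, but the maximum element order in G is 19 < 57. So G is not cyclic and no single element generates it: the count is 0.

Answer: 0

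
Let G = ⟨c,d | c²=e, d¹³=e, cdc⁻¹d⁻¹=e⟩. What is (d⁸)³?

Compute successive powers of (d⁸), reducing at each step:
  (d⁸)²: (d⁸) · d⁸ = d³
  (d⁸)³: (d³) · d⁸ = d¹¹

Answer: d¹¹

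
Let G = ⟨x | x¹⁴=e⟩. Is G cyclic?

|G| = 14. The element x has order 14 (its powers give 14 distinct elements), so ⟨x⟩ = G and G is cyclic.

Answer: Yes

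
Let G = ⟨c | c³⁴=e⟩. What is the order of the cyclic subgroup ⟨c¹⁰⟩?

|⟨c¹⁰⟩| equals the order of c¹⁰. Compute successive powers until reaching e:
  (c¹⁰)¹ = c¹⁰, (c¹⁰)² = c²⁰, (c¹⁰)³ = c³⁰, (c¹⁰)⁴ = c⁶, (c¹⁰)⁵ = c¹⁶, (c¹⁰)⁶ = c²⁶, (c¹⁰)⁷ = c², (c¹⁰)⁸ = c¹², (c¹⁰)⁹ = c²², (c¹⁰)¹⁰ = c³², (c¹⁰)¹¹ = c⁸, (c¹⁰)¹² = c¹⁸, (c¹⁰)¹³ = c²⁸, (c¹⁰)¹⁴ = c⁴, (c¹⁰)¹⁵ = c¹⁴, (c¹⁰)¹⁶ = c²⁴, (c¹⁰)¹⁷ = e.
The smallest positive k with (c¹⁰)ᵏ = e is 17, so |⟨c¹⁰⟩| = 17.

Answer: 17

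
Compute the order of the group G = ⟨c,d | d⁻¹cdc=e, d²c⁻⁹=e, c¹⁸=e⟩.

Enumerate words in the generators, reducing via the relations: the distinct elements are
  {c, d, e, cd, c², c³, c⁴, c⁵, c⁶, c⁷, c⁸, c⁹, c²d, c³d, c¹², c¹³, c¹¹, c¹⁰, c¹⁴, c¹⁵, c¹⁶, c¹⁷, c⁴d, c⁵d, c⁶d, c⁷d, c⁸d, d⁻¹, cd⁻¹, c²d⁻¹, c³d⁻¹, c⁴d⁻¹, c⁵d⁻¹, c⁶d⁻¹, c⁷d⁻¹, c⁸d⁻¹}.
No further products give new elements, so |G| = 36.

Answer: 36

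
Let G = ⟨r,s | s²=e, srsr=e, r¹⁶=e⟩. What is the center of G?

An element z ∈ Z(G) iff z commutes with every generator.
For example r⁸ is central: (r⁸)·r = r⁹ = r·(r⁸); (r⁸)·s = r⁸s = s·(r⁸).
Whereas r ∉ Z(G) since r·s = rs ≠ r¹⁵s = s·r.
Checking each of the 32 elements this way gives Z(G) = {e, r⁸}, of order 2.

Answer: {e, r⁸}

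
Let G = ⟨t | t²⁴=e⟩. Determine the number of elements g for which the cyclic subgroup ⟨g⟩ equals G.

G is cyclic of order 24. An element generates G iff its order is 24, and a cyclic group of order 24 has exactly φ(24) = 8 such elements.

Answer: 8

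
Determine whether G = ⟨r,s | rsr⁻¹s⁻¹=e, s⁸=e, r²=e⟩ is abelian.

Each pair of generators commutes: r·s = rs = s·r. Since the generators pairwise commute, every element of G commutes with every other, so G is abelian.

Answer: Yes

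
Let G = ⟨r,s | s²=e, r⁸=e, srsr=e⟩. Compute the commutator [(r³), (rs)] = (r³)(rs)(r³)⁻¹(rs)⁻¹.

[(r³), (rs)] = (r³)·(rs)·(r³)⁻¹·(rs)⁻¹.
  (r³) · (rs) = r⁴s
  (r⁴s) · (r⁵) = r⁷s
  (r⁷s) · (rs) = r⁶

Answer: r⁶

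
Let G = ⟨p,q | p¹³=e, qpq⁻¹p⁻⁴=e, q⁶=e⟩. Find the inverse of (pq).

The order of (pq) is 6 (smallest k with (pq)ᵏ = e), so (pq)⁻¹ = (pq)⁵ = p³q⁵.
Check: (pq) · (p³q⁵) → (pq) · p³ = q;   q · q⁵ = e, giving e as required.

Answer: p³q⁵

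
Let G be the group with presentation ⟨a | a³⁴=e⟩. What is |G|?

G is generated by a single element, so G is cyclic. The relator gives a³⁴ = e and no smaller power is forced to be e, so the 34 powers {a, e, a², a³, a⁴, a⁵, a⁶, a⁷, a⁸, a⁹, a²², a²³, a²¹, a²⁰, a²⁴, a²⁵, a²⁶, a²⁷, a²⁸, a²⁹, a³², a³³, a³¹, a³⁰, a¹², a¹³, a¹¹, a¹⁰, a¹⁴, a¹⁵, a¹⁶, a¹⁷, a¹⁸, a¹⁹} are distinct. Hence |G| = 34.

Answer: 34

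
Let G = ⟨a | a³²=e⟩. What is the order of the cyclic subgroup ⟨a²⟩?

|⟨a²⟩| equals the order of a². Compute successive powers until reaching e:
  (a²)¹ = a², (a²)² = a⁴, (a²)³ = a⁶, (a²)⁴ = a⁸, (a²)⁵ = a¹⁰, (a²)⁶ = a¹², (a²)⁷ = a¹⁴, (a²)⁸ = a¹⁶, (a²)⁹ = a¹⁸, (a²)¹⁰ = a²⁰, (a²)¹¹ = a²², (a²)¹² = a²⁴, (a²)¹³ = a²⁶, (a²)¹⁴ = a²⁸, (a²)¹⁵ = a³⁰, (a²)¹⁶ = e.
The smallest positive k with (a²)ᵏ = e is 16, so |⟨a²⟩| = 16.

Answer: 16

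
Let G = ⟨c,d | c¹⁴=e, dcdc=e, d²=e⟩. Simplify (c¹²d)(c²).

Compute (c¹²d) · (c²) by multiplying left to right and reducing via the relations at each step:
  (c¹²d) · c² = c¹⁰d

Answer: c¹⁰d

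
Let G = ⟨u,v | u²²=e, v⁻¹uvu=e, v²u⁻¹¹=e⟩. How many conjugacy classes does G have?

The conjugacy classes (representative and size) are:
  [e] (size 1), [u²¹] (size 2), [u²] (size 2), [u³] (size 2), [u¹⁸] (size 2), [u¹⁷] (size 2), [u⁶] (size 2), [u⁷] (size 2), [u⁸] (size 2), [u¹³] (size 2), [u¹²] (size 2), [u¹¹] (size 1), [u¹⁰v] (size 11), [u⁷v] (size 11).
Class equation: 1 + 2 + 2 + 2 + 2 + 2 + 2 + 2 + 2 + 2 + 2 + 1 + 11 + 11 = 44 = |G|. So G has 14 conjugacy classes.

Answer: 14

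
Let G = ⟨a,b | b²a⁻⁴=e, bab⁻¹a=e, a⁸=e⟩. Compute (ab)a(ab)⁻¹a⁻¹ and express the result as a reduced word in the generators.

[(ab), a] = (ab)·a·(ab)⁻¹·a⁻¹.
  (ab) · a = b
  b · (ab⁻¹) = a⁷
  (a⁷) · (a⁷) = a⁶

Answer: a⁶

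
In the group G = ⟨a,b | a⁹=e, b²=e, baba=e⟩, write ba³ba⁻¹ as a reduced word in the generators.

Multiply left to right, reducing at each step:
  b · a³ = a⁶b
  (a⁶b) · b = a⁶
  (a⁶) · a⁻¹ = a⁵

Answer: a⁵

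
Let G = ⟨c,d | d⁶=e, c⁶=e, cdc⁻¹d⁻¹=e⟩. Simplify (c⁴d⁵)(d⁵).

Compute (c⁴d⁵) · (d⁵) by multiplying left to right and reducing via the relations at each step:
  (c⁴d⁵) · d⁵ = c⁴d⁴

Answer: c⁴d⁴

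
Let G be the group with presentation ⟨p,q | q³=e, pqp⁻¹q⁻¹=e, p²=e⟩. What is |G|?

Enumerate words in the generators, reducing via the relations: the distinct elements are
  {e, p, q, pq, q², pq²}.
No further products give new elements, so |G| = 6.

Answer: 6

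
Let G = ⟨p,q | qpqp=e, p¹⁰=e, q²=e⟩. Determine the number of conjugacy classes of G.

The conjugacy classes (representative and size) are:
  [e] (size 1), [p] (size 2), [p²] (size 2), [p³] (size 2), [p⁴] (size 2), [p⁵] (size 1), [p²q] (size 5), [p³q] (size 5).
Class equation: 1 + 2 + 2 + 2 + 2 + 1 + 5 + 5 = 20 = |G|. So G has 8 conjugacy classes.

Answer: 8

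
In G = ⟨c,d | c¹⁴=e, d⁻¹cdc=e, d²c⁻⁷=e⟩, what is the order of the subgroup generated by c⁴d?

|⟨c⁴d⟩| equals the order of c⁴d. Compute successive powers until reaching e:
  (c⁴d)¹ = c⁴d, (c⁴d)² = c⁷, (c⁴d)³ = c⁴d⁻¹, (c⁴d)⁴ = e.
The smallest positive k with (c⁴d)ᵏ = e is 4, so |⟨c⁴d⟩| = 4.

Answer: 4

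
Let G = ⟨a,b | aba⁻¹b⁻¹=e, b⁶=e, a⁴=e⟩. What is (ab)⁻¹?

The order of (ab) is 12 (smallest k with (ab)ᵏ = e), so (ab)⁻¹ = (ab)¹¹ = a³b⁵.
Check: (ab) · (a³b⁵) → (ab) · a³ = b;   b · b⁵ = e, giving e as required.

Answer: a³b⁵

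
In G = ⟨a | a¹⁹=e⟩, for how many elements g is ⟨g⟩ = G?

G is cyclic of order 19. An element generates G iff its order is 19, and a cyclic group of order 19 has exactly φ(19) = 18 such elements.

Answer: 18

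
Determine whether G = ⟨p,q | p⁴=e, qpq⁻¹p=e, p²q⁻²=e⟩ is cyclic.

Every cyclic group is abelian. But p·q = pq while q·p = pq⁻¹, so p·q ≠ q·p and G is not abelian. Hence G is not cyclic.

Answer: No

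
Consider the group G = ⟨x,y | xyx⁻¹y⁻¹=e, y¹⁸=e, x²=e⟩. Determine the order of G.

Enumerate words in the generators, reducing via the relations: the distinct elements are
  {e, x, y, xy, y², y³, y⁴, y⁵, y⁶, y⁷, y⁸, y⁹, xy², xy³, xy⁴, xy⁵, xy⁶, xy⁷, xy⁸, xy⁹, y¹², y¹³, y¹¹, y¹⁰, y¹⁴, y¹⁵, y¹⁶, y¹⁷, xy¹², xy¹³, xy¹¹, xy¹⁰, xy¹⁴, xy¹⁵, xy¹⁶, xy¹⁷}.
No further products give new elements, so |G| = 36.

Answer: 36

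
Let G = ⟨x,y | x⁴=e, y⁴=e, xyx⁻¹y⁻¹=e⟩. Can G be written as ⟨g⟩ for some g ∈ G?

|G| = 16, but the maximum element order in G is 4 < 16. No single element generates all of G, so G is not cyclic.

Answer: No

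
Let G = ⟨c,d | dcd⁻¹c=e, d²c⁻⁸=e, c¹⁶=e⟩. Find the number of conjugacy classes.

The conjugacy classes (representative and size) are:
  [e] (size 1), [c] (size 2), [c¹⁴] (size 2), [c¹³] (size 2), [c¹²] (size 2), [c⁵] (size 2), [c¹⁰] (size 2), [c⁷] (size 2), [c⁸] (size 1), [d⁻¹] (size 8), [c⁷d⁻¹] (size 8).
Class equation: 1 + 2 + 2 + 2 + 2 + 2 + 2 + 2 + 1 + 8 + 8 = 32 = |G|. So G has 11 conjugacy classes.

Answer: 11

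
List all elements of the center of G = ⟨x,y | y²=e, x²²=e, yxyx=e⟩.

An element z ∈ Z(G) iff z commutes with every generator.
For example x¹¹ is central: (x¹¹)·x = x¹² = x·(x¹¹); (x¹¹)·y = x¹¹y = y·(x¹¹).
Whereas x ∉ Z(G) since x·y = xy ≠ x²¹y = y·x.
Checking each of the 44 elements this way gives Z(G) = {e, x¹¹}, of order 2.

Answer: {e, x¹¹}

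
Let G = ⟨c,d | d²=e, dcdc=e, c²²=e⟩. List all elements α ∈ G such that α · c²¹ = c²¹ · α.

⟨c²¹⟩ ⊆ C_G(c²¹) since powers of c²¹ commute with c²¹; so |C_G(c²¹)| ≥ |⟨c²¹⟩| = 22.
By orbit–stabilizer, |C_G(c²¹)| = |G| / |conj. class of c²¹| = 44 / 2 = 22.
The 22 elements commuting with c²¹ are {e, c, c², c³, c⁴, c⁵, c⁶, c⁷, c⁸, c⁹, c¹⁰, c¹¹, c¹², c¹³, c¹⁴, c¹⁵, c¹⁶, c¹⁷, c¹⁸, c¹⁹, c²⁰, c²¹}.

Answer: {e, c, c², c³, c⁴, c⁵, c⁶, c⁷, c⁸, c⁹, c¹⁰, c¹¹, c¹², c¹³, c¹⁴, c¹⁵, c¹⁶, c¹⁷, c¹⁸, c¹⁹, c²⁰, c²¹}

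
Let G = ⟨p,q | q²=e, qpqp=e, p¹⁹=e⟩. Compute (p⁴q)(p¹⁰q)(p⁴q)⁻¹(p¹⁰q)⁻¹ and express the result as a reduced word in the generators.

[(p⁴q), (p¹⁰q)] = (p⁴q)·(p¹⁰q)·(p⁴q)⁻¹·(p¹⁰q)⁻¹.
  (p⁴q) · (p¹⁰q) = p¹³
  (p¹³) · (p⁴q) = p¹⁷q
  (p¹⁷q) · (p¹⁰q) = p⁷

Answer: p⁷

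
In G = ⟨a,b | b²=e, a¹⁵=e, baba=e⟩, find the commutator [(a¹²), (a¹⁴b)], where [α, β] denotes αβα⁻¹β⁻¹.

[(a¹²), (a¹⁴b)] = (a¹²)·(a¹⁴b)·(a¹²)⁻¹·(a¹⁴b)⁻¹.
  (a¹²) · (a¹⁴b) = a¹¹b
  (a¹¹b) · (a³) = a⁸b
  (a⁸b) · (a¹⁴b) = a⁹

Answer: a⁹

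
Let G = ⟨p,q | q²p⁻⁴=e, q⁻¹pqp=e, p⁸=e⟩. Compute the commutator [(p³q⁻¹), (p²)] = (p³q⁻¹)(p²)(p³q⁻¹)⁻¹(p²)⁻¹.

[(p³q⁻¹), (p²)] = (p³q⁻¹)·(p²)·(p³q⁻¹)⁻¹·(p²)⁻¹.
  (p³q⁻¹) · (p²) = pq⁻¹
  (pq⁻¹) · (p³q) = p⁶
  (p⁶) · (p⁶) = p⁴

Answer: p⁴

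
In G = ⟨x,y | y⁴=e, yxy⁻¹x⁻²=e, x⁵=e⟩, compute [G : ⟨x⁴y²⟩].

First find ord(x⁴y²) by computing successive powers:
  (x⁴y²)¹ = x⁴y², (x⁴y²)² = e.
So |⟨x⁴y²⟩| = ord(x⁴y²) = 2. With |G| = 20, by Lagrange [G : ⟨x⁴y²⟩] = 20/2 = 10.

Answer: 10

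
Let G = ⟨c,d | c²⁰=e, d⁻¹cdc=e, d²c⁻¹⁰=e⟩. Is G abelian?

c·d = cd but d·c = c⁹d⁻¹, so c·d ≠ d·c and G is not abelian.

Answer: No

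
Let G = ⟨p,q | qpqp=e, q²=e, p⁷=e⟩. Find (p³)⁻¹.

The order of (p³) is 7 (smallest k with (p³)ᵏ = e), so (p³)⁻¹ = (p³)⁶ = p⁴.
Check: (p³) · (p⁴) → (p³) · p⁴ = e, giving e as required.

Answer: p⁴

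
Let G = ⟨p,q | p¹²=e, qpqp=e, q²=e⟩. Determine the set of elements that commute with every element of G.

An element z ∈ Z(G) iff z commutes with every generator.
For example p⁶ is central: (p⁶)·p = p⁷ = p·(p⁶); (p⁶)·q = p⁶q = q·(p⁶).
Whereas p ∉ Z(G) since p·q = pq ≠ p¹¹q = q·p.
Checking each of the 24 elements this way gives Z(G) = {e, p⁶}, of order 2.

Answer: {e, p⁶}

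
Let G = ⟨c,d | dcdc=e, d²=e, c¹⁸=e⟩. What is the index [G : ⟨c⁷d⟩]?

First find ord(c⁷d) by computing successive powers:
  (c⁷d)¹ = c⁷d, (c⁷d)² = e.
So |⟨c⁷d⟩| = ord(c⁷d) = 2. With |G| = 36, by Lagrange [G : ⟨c⁷d⟩] = 36/2 = 18.

Answer: 18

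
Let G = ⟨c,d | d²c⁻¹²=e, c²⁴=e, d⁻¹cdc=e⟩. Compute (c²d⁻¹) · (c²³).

Compute (c²d⁻¹) · (c²³) by multiplying left to right and reducing via the relations at each step:
  (c²d⁻¹) · c²³ = c³d⁻¹

Answer: c³d⁻¹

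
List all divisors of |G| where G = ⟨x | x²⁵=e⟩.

|G| = 25 = 5². By Lagrange's theorem the order of any subgroup divides 25; the divisors of 25 are 1, 5, 25.

Answer: 1, 5, 25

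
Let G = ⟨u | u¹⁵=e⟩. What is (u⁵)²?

Compute successive powers of (u⁵), reducing at each step:
  (u⁵)²: (u⁵) · u⁵ = u¹⁰

Answer: u¹⁰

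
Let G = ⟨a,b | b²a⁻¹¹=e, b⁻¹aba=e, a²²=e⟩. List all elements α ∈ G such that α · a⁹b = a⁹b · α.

⟨a⁹b⟩ ⊆ C_G(a⁹b) since powers of a⁹b commute with a⁹b; so |C_G(a⁹b)| ≥ |⟨a⁹b⟩| = 4.
By orbit–stabilizer, |C_G(a⁹b)| = |G| / |conj. class of a⁹b| = 44 / 11 = 4.
The 4 elements commuting with a⁹b are {e, a¹¹, a⁹b, a⁹b⁻¹}.

Answer: {e, a¹¹, a⁹b, a⁹b⁻¹}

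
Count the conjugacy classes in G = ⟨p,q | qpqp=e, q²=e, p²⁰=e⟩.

The conjugacy classes (representative and size) are:
  [e] (size 1), [p] (size 2), [p¹⁸] (size 2), [p³] (size 2), [p⁴] (size 2), [p¹⁵] (size 2), [p¹⁴] (size 2), [p⁷] (size 2), [p¹²] (size 2), [p¹¹] (size 2), [p¹⁰] (size 1), [p¹⁸q] (size 10), [p⁵q] (size 10).
Class equation: 1 + 2 + 2 + 2 + 2 + 2 + 2 + 2 + 2 + 2 + 1 + 10 + 10 = 40 = |G|. So G has 13 conjugacy classes.

Answer: 13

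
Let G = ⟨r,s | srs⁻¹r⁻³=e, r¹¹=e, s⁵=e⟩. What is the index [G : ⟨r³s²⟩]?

First find ord(r³s²) by computing successive powers:
  (r³s²)¹ = r³s², (r³s²)² = r⁸s⁴, (r³s²)³ = r⁹s, (r³s²)⁴ = r⁷s³, (r³s²)⁵ = e.
So |⟨r³s²⟩| = ord(r³s²) = 5. With |G| = 55, by Lagrange [G : ⟨r³s²⟩] = 55/5 = 11.

Answer: 11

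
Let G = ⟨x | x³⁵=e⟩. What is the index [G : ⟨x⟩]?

First find ord(x) by computing successive powers:
  x¹ = x, x² = x², x³ = x³, x⁴ = x⁴, x⁵ = x⁵, x⁶ = x⁶, x⁷ = x⁷, x⁸ = x⁸, x⁹ = x⁹, x¹⁰ = x¹⁰, x¹¹ = x¹¹, x¹² = x¹², x¹³ = x¹³, x¹⁴ = x¹⁴, x¹⁵ = x¹⁵, x¹⁶ = x¹⁶, x¹⁷ = x¹⁷, x¹⁸ = x¹⁸, x¹⁹ = x¹⁹, x²⁰ = x²⁰, x²¹ = x²¹, x²² = x²², x²³ = x²³, x²⁴ = x²⁴, x²⁵ = x²⁵, x²⁶ = x²⁶, x²⁷ = x²⁷, x²⁸ = x²⁸, x²⁹ = x²⁹, x³⁰ = x³⁰, x³¹ = x³¹, x³² = x³², x³³ = x³³, x³⁴ = x³⁴, x³⁵ = e.
So |⟨x⟩| = ord(x) = 35. With |G| = 35, by Lagrange [G : ⟨x⟩] = 35/35 = 1.

Answer: 1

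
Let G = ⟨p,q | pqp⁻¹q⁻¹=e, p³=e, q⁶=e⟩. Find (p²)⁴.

Compute successive powers of (p²), reducing at each step:
  (p²)²: (p²) · p² = p
  (p²)³: p · p² = e
  (p²)⁴: e · p² = p²

Answer: p²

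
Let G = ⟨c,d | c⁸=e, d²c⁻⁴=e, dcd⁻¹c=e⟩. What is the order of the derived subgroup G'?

G' = [G, G] is generated by all commutators. The generator-pair commutators are: [c, d] = c².
The subgroup they normally generate is {e, c², c⁴, c⁶}, of order 4.
Check: |G/G'| = 16/4 = 4 is the order of the abelianisation.

Answer: 4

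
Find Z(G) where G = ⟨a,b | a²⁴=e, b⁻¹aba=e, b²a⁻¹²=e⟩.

An element z ∈ Z(G) iff z commutes with every generator.
For example a¹² is central: (a¹²)·a = a¹³ = a·(a¹²); (a¹²)·b = b⁻¹ = b·(a¹²).
Whereas a ∉ Z(G) since a·b = ab ≠ a¹¹b⁻¹ = b·a.
Checking each of the 48 elements this way gives Z(G) = {e, a¹²}, of order 2.

Answer: {e, a¹²}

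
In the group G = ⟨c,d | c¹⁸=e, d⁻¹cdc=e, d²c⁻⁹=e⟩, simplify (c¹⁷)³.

Compute successive powers of (c¹⁷), reducing at each step:
  (c¹⁷)²: (c¹⁷) · c¹⁷ = c¹⁶
  (c¹⁷)³: (c¹⁶) · c¹⁷ = c¹⁵

Answer: c¹⁵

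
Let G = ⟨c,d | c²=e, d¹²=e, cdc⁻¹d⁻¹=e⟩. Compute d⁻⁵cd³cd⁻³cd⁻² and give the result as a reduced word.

Multiply left to right, reducing at each step:
  (d⁷) · c = cd⁷
  (cd⁷) · d³ = cd¹⁰
  (cd¹⁰) · c = d¹⁰
  (d¹⁰) · d⁻³ = d⁷
  (d⁷) · c = cd⁷
  (cd⁷) · d⁻² = cd⁵

Answer: cd⁵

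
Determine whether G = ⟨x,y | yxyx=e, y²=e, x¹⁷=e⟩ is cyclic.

Every cyclic group is abelian. But x·y = xy while y·x = x¹⁶y, so x·y ≠ y·x and G is not abelian. Hence G is not cyclic.

Answer: No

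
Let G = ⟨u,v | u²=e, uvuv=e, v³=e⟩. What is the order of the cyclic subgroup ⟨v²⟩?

|⟨v²⟩| equals the order of v². Compute successive powers until reaching e:
  (v²)¹ = v², (v²)² = v, (v²)³ = e.
The smallest positive k with (v²)ᵏ = e is 3, so |⟨v²⟩| = 3.

Answer: 3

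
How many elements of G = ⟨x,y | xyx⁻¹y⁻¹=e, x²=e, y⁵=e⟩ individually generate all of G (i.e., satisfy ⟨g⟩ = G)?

G is cyclic of order 10. An element generates G iff its order is 10, and a cyclic group of order 10 has exactly φ(10) = 4 such elements.

Answer: 4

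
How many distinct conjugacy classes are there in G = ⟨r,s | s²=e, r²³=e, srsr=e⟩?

The conjugacy classes (representative and size) are:
  [e] (size 1), [r] (size 2), [r²¹] (size 2), [r²⁰] (size 2), [r⁴] (size 2), [r¹⁸] (size 2), [r⁶] (size 2), [r¹⁶] (size 2), [r⁸] (size 2), [r⁹] (size 2), [r¹⁰] (size 2), [r¹²] (size 2), [r¹⁸s] (size 23).
Class equation: 1 + 2 + 2 + 2 + 2 + 2 + 2 + 2 + 2 + 2 + 2 + 2 + 23 = 46 = |G|. So G has 13 conjugacy classes.

Answer: 13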